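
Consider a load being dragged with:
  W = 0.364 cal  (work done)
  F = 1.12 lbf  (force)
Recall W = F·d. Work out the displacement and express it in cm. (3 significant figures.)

Rearranging: d = W/F.
W = 0.364 cal = 1.523 J; F = 1.12 lbf = 4.982 N.
d = 0.3057 m
0.3057 m × (1 cm / 0.01000 m) = 30.57 cm

30.6 cm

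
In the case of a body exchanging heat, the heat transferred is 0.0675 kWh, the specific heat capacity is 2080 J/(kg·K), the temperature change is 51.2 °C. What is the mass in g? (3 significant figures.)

2280 g

Rearranging Q = m·c·ΔT for m: m = Q/(c·ΔT).
Q = 0.0675 kWh = 2.430×10^5 J; c = 2080 J/(kg·K); ΔT = 51.2 °C = 51.20 K.
m = 2.282 kg
2.282 kg × (1 g / 0.001000 kg) = 2282 g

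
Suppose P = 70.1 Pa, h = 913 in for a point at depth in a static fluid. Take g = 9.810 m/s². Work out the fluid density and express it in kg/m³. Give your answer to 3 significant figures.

0.308 kg/m³

Solving P = ρ·g·h for ρ: ρ = P/(g·h).
P = 70.1 Pa; h = 913 in = 23.19 m; g = 9.810 m/s².
ρ = 0.3081 kg/m³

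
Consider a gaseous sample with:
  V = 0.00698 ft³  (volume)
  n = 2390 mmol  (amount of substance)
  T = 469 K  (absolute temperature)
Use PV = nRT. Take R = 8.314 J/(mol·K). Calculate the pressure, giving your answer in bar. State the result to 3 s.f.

Directly: P = nRT/V.
V = 0.00698 ft³ = 1.977×10^-4 m³; n = 2390 mmol = 2.390 mol; T = 469 K; R = 8.314 J/(mol·K).
P = 4.715×10^7 Pa  (the unit combination reduces to kg/(m·s²) = Pa)
4.715×10^7 Pa × (1 bar / 1.000×10^5 Pa) = 471.5 bar

471 bar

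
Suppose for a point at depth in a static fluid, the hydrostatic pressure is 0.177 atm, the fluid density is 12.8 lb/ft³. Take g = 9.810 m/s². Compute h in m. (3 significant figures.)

Rearranging: h = P/(ρ·g).
P = 0.177 atm = 17935 Pa; ρ = 12.8 lb/ft³ = 205.0 kg/m³; g = 9.810 m/s².
h = 8.916 m

8.92 m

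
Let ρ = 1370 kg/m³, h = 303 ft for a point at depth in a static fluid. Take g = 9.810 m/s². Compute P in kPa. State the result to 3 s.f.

Directly: P = ρgh.
ρ = 1370 kg/m³; h = 303 ft = 92.35 m; g = 9.810 m/s².
P = 1.241×10^6 Pa
1.241×10^6 Pa × (1 kPa / 1000 Pa) = 1241 kPa

1240 kPa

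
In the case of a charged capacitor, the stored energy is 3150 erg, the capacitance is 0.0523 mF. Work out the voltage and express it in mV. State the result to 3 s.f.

3470 mV

Rearranging E = ½C·V² for V: V = √(2E/C).
E = 3150 erg = 3.150×10^-4 J; C = 0.0523 mF = 5.230×10^-5 F.
V = 3.471 V
3.471 V × (1 mV / 0.001000 V) = 3471 mV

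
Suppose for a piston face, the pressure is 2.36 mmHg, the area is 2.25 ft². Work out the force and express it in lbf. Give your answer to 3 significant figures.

Solving P = F/A for F: F = P·A.
P = 2.36 mmHg = 314.6 Pa; A = 2.25 ft² = 0.2090 m².
F = 65.77 N
65.77 N × (1 lbf / 4.448 N) = 14.79 lbf

14.8 lbf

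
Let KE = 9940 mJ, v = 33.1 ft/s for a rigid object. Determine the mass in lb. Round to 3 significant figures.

0.431 lb

Rearranging: m = 2·KE/v².
KE = 9940 mJ = 9.940 J; v = 33.1 ft/s = 10.09 m/s.
m = 0.1953 kg
0.1953 kg × (1 lb / 0.4536 kg) = 0.4306 lb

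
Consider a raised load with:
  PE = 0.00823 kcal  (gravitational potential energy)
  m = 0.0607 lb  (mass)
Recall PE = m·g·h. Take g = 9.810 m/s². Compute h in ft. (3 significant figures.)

Rearranging: h = PE/(m·g).
PE = 0.00823 kcal = 34.43 J; m = 0.0607 lb = 0.02753 kg; g = 9.810 m/s².
h = 127.5 m
127.5 m × (1 ft / 0.3048 m) = 418.3 ft

418 ft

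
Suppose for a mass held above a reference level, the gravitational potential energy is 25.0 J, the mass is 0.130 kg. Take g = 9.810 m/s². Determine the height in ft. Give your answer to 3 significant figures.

64.3 ft

Rearranging: h = PE/(m·g).
PE = 25.0 J; m = 0.130 kg; g = 9.810 m/s².
h = 19.60 m
19.60 m × (1 ft / 0.3048 m) = 64.32 ft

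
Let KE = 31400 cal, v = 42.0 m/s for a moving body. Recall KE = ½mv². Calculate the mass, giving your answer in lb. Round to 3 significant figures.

Rearranging KE = ½mv² for m: m = 2·KE/v².
KE = 31400 cal = 1.314×10^5 J; v = 42.0 m/s.
m = 149.0 kg
149.0 kg × (1 lb / 0.4536 kg) = 328.4 lb

328 lb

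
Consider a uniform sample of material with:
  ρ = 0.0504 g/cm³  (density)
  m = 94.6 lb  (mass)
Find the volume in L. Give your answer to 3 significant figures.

Rearranging ρ = m/V for V: V = m/ρ.
ρ = 0.0504 g/cm³ = 50.40 kg/m³; m = 94.6 lb = 42.91 kg.
V = 0.8514 m³
0.8514 m³ × (1 L / 0.001000 m³) = 851.4 L

851 L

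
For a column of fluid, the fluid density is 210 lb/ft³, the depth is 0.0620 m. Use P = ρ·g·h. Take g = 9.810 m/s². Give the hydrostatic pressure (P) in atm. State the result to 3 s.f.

0.0202 atm

P is given directly by: P = ρgh.
ρ = 210 lb/ft³ = 3364 kg/m³; h = 0.0620 m; g = 9.810 m/s².
P = 2046 Pa
2046 Pa × (1 atm / 1.013×10^5 Pa) = 0.02019 atm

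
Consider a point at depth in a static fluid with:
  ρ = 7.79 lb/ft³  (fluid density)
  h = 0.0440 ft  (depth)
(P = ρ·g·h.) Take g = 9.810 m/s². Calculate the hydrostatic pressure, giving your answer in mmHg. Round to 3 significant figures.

P is given directly by: P = ρgh.
ρ = 7.79 lb/ft³ = 124.8 kg/m³; h = 0.0440 ft = 0.01341 m; g = 9.810 m/s².
P = 16.42 Pa
16.42 Pa × (1 mmHg / 133.3 Pa) = 0.1231 mmHg

0.123 mmHg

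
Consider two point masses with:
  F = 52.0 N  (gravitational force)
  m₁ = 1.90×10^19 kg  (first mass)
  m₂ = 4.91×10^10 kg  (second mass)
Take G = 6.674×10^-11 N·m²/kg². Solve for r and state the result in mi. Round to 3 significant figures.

Rearranging F = G·m₁·m₂/r² for r: r = √(G·m₁m₂/F).
F = 52.0 N; m₁ = 1.90×10^19 kg; m₂ = 4.91×10^10 kg; G = 6.674×10^-11 N·m²/kg².
r = 1.094×10^9 m
1.094×10^9 m × (1 mi / 1609 m) = 6.799×10^5 mi

6.80×10^5 mi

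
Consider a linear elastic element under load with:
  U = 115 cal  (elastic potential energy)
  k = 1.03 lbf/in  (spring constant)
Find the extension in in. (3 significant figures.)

90.9 in

Rearranging U = ½k·x² for x: x = √(2U/k).
U = 115 cal = 481.2 J; k = 1.03 lbf/in = 180.4 N/m.
x = 2.310 m
2.310 m × (1 in / 0.02540 m) = 90.94 in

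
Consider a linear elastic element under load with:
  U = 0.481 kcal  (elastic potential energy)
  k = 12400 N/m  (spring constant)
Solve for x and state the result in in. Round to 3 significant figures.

Solving U = ½k·x² for x: x = √(2U/k).
U = 0.481 kcal = 2013 J; k = 12400 N/m.
x = 0.5697 m
0.5697 m × (1 in / 0.02540 m) = 22.43 in

22.4 in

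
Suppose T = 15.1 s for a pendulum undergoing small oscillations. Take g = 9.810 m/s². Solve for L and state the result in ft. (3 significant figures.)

186 ft

Solving T = 2π√(L/g) for L: L = g·(T/2π)².
T = 15.1 s; g = 9.810 m/s².
L = 56.66 m
56.66 m × (1 ft / 0.3048 m) = 185.9 ft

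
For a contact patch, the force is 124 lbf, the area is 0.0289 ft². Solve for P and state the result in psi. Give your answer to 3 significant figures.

Directly: P = F/A.
F = 124 lbf = 551.6 N; A = 0.0289 ft² = 0.002685 m².
P = 2.054×10^5 Pa
2.054×10^5 Pa × (1 psi / 6895 Pa) = 29.80 psi

29.8 psi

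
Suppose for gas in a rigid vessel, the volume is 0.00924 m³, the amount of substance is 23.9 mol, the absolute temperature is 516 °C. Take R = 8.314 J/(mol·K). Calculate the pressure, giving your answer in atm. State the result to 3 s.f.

From the ideal-gas law: P = nRT/V.
V = 0.00924 m³; n = 23.9 mol; T = 516 °C = 789.1 K; R = 8.314 J/(mol·K).
P = 1.697×10^7 Pa
1.697×10^7 Pa × (1 atm / 1.013×10^5 Pa) = 167.5 atm

167 atm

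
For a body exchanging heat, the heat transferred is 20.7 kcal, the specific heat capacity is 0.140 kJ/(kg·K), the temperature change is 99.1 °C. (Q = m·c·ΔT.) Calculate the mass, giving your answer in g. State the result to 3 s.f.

6240 g

Solving Q = m·c·ΔT for m: m = Q/(c·ΔT).
Q = 20.7 kcal = 86609 J; c = 0.140 kJ/(kg·K) = 140.0 J/(kg·K); ΔT = 99.1 °C = 99.10 K.
m = 6.243 kg
6.243 kg × (1 g / 0.001000 kg) = 6243 g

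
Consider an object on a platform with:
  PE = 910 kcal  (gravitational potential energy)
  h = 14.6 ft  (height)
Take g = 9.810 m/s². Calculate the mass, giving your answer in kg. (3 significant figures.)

Rearranging PE = m·g·h for m: m = PE/(g·h).
PE = 910 kcal = 3.807×10^6 J; h = 14.6 ft = 4.450 m; g = 9.810 m/s².
m = 87216 kg

87200 kg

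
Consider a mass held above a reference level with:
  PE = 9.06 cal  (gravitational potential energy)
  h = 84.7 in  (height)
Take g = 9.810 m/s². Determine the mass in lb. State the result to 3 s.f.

Rearranging: m = PE/(g·h).
PE = 9.06 cal = 37.91 J; h = 84.7 in = 2.151 m; g = 9.810 m/s².
m = 1.796 kg
1.796 kg × (1 lb / 0.4536 kg) = 3.960 lb

3.96 lb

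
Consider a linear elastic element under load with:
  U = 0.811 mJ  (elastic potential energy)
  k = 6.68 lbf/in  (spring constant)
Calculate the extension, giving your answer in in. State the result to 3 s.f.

Solving U = ½k·x² for x: x = √(2U/k).
U = 0.811 mJ = 8.110×10^-4 J; k = 6.68 lbf/in = 1170 N/m.
x = 0.001177 m
0.001177 m × (1 in / 0.02540 m) = 0.04636 in

0.0464 in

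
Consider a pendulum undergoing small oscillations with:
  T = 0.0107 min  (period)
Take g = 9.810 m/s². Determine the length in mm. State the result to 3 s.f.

Solving T = 2π√(L/g) for L: L = g·(T/2π)².
T = 0.0107 min = 0.6420 s; g = 9.810 m/s².
L = 0.1024 m
0.1024 m × (1 mm / 0.001000 m) = 102.4 mm

102 mm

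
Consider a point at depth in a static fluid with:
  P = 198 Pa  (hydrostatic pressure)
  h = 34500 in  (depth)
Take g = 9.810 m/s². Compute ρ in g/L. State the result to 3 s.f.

0.0230 g/L

Rearranging P = ρ·g·h for ρ: ρ = P/(g·h).
P = 198 Pa; h = 34500 in = 876.3 m; g = 9.810 m/s².
ρ = 0.02303 kg/m³
Since 1 g/L = 1 kg/m³, 0.02303 g/L.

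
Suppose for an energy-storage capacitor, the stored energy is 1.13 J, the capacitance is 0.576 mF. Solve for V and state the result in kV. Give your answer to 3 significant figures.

Solving E = ½C·V² for V: V = √(2E/C).
E = 1.13 J; C = 0.576 mF = 5.760×10^-4 F.
V = 62.64 V
62.64 V × (1 kV / 1000 V) = 0.06264 kV

0.0626 kV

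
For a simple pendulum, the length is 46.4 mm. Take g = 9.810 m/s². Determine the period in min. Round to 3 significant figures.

0.00720 min

T is given directly by: T = 2π√(L/g).
L = 46.4 mm = 0.04640 m; g = 9.810 m/s².
T = 0.4321 s
0.4321 s × (1 min / 60.00 s) = 0.007202 min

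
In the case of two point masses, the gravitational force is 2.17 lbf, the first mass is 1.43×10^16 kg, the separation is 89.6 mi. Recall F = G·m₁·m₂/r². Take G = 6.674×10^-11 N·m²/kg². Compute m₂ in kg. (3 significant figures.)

2.10×10^5 kg

From Newton's law of gravitation: m₂ = F·r²/(G·m₁).
F = 2.17 lbf = 9.653 N; m₁ = 1.43×10^16 kg; r = 89.6 mi = 1.442×10^5 m; G = 6.674×10^-11 N·m²/kg².
m₂ = 2.103×10^5 kg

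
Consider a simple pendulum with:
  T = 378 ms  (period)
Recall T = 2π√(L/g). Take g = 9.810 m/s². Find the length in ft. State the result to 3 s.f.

Rearranging: L = g·(T/2π)².
T = 378 ms = 0.3780 s; g = 9.810 m/s².
L = 0.03551 m
0.03551 m × (1 ft / 0.3048 m) = 0.1165 ft

0.116 ft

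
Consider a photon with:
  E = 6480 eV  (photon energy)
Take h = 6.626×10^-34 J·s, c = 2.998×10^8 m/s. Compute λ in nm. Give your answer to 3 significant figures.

Rearranging: λ = hc/E.
E = 6480 eV = 1.038×10^-15 J; h = 6.626×10^-34 J·s; c = 2.998×10^8 m/s.
λ = 1.913×10^-10 m
1.913×10^-10 m × (1 nm / 1.000×10^-9 m) = 0.1913 nm

0.191 nm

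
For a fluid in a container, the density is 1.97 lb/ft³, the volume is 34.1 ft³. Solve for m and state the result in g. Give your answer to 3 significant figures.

30500 g

Solving ρ = m/V for m: m = ρV.
ρ = 1.97 lb/ft³ = 31.56 kg/m³; V = 34.1 ft³ = 0.9656 m³.
m = 30.47 kg
30.47 kg × (1 g / 0.001000 kg) = 30471 g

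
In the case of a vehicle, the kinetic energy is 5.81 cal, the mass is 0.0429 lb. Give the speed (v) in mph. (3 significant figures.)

112 mph

Solving KE = ½mv² for v: v = √(2·KE/m).
KE = 5.81 cal = 24.31 J; m = 0.0429 lb = 0.01946 kg.
v = 49.98 m/s
49.98 m/s × (1 mph / 0.4470 m/s) = 111.8 mph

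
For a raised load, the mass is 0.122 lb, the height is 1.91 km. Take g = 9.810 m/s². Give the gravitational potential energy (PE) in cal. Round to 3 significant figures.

Directly: PE = mgh.
m = 0.122 lb = 0.05534 kg; h = 1.91 km = 1910 m; g = 9.810 m/s².
PE = 1037 J  (the unit combination reduces to kg·m²/s² = J)
1037 J × (1 cal / 4.184 J) = 247.8 cal

248 cal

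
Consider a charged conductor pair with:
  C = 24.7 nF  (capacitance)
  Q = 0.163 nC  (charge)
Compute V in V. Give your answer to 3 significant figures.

0.00660 V

Rearranging: V = Q/C.
C = 24.7 nF = 2.470×10^-8 F; Q = 0.163 nC = 1.630×10^-10 C.
V = 0.006599 V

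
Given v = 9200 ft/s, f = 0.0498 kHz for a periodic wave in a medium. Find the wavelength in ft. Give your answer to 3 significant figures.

Rearranging v = f·λ for λ: λ = v/f.
v = 9200 ft/s = 2804 m/s; f = 0.0498 kHz = 49.80 Hz.
λ = 56.31 m
56.31 m × (1 ft / 0.3048 m) = 184.7 ft

185 ft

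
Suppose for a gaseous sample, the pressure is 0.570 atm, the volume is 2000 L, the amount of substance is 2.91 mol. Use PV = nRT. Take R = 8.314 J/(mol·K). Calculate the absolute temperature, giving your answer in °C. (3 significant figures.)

Rearranging PV = nRT for T: T = PV/(nR).
P = 0.570 atm = 57755 Pa; V = 2000 L = 2.000 m³; n = 2.91 mol; R = 8.314 J/(mol·K).
T = 4774 K
4774 K − 273.15 = 4501 °C

4500 °C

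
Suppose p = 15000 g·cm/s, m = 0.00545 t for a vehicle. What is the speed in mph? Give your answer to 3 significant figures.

Solving p = m·v for v: v = p/m.
p = 15000 g·cm/s = 0.1500 kg·m/s; m = 0.00545 t = 5.450 kg.
v = 0.02752 m/s
0.02752 m/s × (1 mph / 0.4470 m/s) = 0.06157 mph

0.0616 mph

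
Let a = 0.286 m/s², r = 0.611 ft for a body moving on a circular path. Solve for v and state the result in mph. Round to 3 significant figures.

0.516 mph

Rearranging a = v²/r for v: v = √(a·r).
a = 0.286 m/s²; r = 0.611 ft = 0.1862 m.
v = 0.2308 m/s
0.2308 m/s × (1 mph / 0.4470 m/s) = 0.5163 mph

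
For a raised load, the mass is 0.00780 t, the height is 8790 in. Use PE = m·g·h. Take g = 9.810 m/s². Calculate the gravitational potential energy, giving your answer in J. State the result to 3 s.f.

Directly: PE = mgh.
m = 0.00780 t = 7.800 kg; h = 8790 in = 223.3 m; g = 9.810 m/s².
PE = 17084 J  (the unit combination reduces to kg·m²/s² = J)

17100 J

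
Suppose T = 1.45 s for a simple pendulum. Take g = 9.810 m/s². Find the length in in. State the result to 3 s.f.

20.6 in

Rearranging T = 2π√(L/g) for L: L = g·(T/2π)².
T = 1.45 s; g = 9.810 m/s².
L = 0.5225 m
0.5225 m × (1 in / 0.02540 m) = 20.57 in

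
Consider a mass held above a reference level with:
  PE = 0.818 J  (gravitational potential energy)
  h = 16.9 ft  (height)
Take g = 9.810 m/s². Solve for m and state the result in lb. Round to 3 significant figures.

0.0357 lb

Solving PE = m·g·h for m: m = PE/(g·h).
PE = 0.818 J; h = 16.9 ft = 5.151 m; g = 9.810 m/s².
m = 0.01619 kg
0.01619 kg × (1 lb / 0.4536 kg) = 0.03569 lb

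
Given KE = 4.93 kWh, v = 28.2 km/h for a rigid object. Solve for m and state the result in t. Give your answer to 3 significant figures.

Rearranging: m = 2·KE/v².
KE = 4.93 kWh = 1.775×10^7 J; v = 28.2 km/h = 7.833 m/s.
m = 5.785×10^5 kg
5.785×10^5 kg × (1 t / 1000 kg) = 578.5 t

578 t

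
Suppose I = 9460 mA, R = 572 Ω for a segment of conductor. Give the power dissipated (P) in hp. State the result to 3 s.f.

Directly: P = I²R.
I = 9460 mA = 9.460 A; R = 572 Ω.
P = 51189 W
51189 W × (1 hp / 745.7 W) = 68.65 hp

68.6 hp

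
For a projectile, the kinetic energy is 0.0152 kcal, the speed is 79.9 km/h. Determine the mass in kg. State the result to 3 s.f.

0.258 kg

Solving KE = ½mv² for m: m = 2·KE/v².
KE = 0.0152 kcal = 63.60 J; v = 79.9 km/h = 22.19 m/s.
m = 0.2582 kg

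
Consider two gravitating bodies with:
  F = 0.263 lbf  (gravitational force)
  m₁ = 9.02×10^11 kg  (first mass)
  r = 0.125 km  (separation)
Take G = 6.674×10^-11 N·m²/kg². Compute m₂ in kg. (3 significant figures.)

304 kg

Rearranging: m₂ = F·r²/(G·m₁).
F = 0.263 lbf = 1.170 N; m₁ = 9.02×10^11 kg; r = 0.125 km = 125.0 m; G = 6.674×10^-11 N·m²/kg².
m₂ = 303.6 kg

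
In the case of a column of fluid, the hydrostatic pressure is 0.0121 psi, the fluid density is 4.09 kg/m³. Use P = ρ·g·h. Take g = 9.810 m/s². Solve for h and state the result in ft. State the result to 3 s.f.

6.82 ft

Solving P = ρ·g·h for h: h = P/(ρ·g).
P = 0.0121 psi = 83.43 Pa; ρ = 4.09 kg/m³; g = 9.810 m/s².
h = 2.079 m
2.079 m × (1 ft / 0.3048 m) = 6.822 ft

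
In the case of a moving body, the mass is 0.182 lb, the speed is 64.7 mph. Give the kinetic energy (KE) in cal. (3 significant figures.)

KE is given directly by: KE = ½mv².
m = 0.182 lb = 0.08255 kg; v = 64.7 mph = 28.92 m/s.
KE = 34.53 J  (the unit combination reduces to kg·m²/s² = J)
34.53 J × (1 cal / 4.184 J) = 8.253 cal

8.25 cal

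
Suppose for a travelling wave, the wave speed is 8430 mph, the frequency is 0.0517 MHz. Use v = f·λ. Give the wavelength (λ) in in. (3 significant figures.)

2.87 in

Rearranging v = f·λ for λ: λ = v/f.
v = 8430 mph = 3769 m/s; f = 0.0517 MHz = 51700 Hz.
λ = 0.07289 m
0.07289 m × (1 in / 0.02540 m) = 2.870 in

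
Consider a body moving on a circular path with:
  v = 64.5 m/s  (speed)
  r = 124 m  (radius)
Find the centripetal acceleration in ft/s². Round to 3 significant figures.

110 ft/s²

Directly: a = v²/r.
v = 64.5 m/s; r = 124 m.
a = 33.55 m/s²
33.55 m/s² × (1 ft/s² / 0.3048 m/s²) = 110.1 ft/s²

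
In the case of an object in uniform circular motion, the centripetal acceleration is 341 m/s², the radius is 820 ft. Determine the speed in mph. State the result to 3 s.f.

653 mph

Solving a = v²/r for v: v = √(a·r).
a = 341 m/s²; r = 820 ft = 249.9 m.
v = 291.9 m/s
291.9 m/s × (1 mph / 0.4470 m/s) = 653.0 mph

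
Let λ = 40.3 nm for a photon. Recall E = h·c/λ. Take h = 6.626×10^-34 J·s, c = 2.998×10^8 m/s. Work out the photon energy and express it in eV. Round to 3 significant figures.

30.8 eV

E is given directly by: E = hc/λ.
λ = 40.3 nm = 4.030×10^-8 m; h = 6.626×10^-34 J·s; c = 2.998×10^8 m/s.
E = 4.929×10^-18 J
4.929×10^-18 J × (1 eV / 1.602×10^-19 J) = 30.77 eV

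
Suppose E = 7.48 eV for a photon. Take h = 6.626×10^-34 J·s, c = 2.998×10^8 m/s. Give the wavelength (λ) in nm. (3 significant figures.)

166 nm

Rearranging E = h·c/λ for λ: λ = hc/E.
E = 7.48 eV = 1.198×10^-18 J; h = 6.626×10^-34 J·s; c = 2.998×10^8 m/s.
λ = 1.658×10^-7 m
1.658×10^-7 m × (1 nm / 1.000×10^-9 m) = 165.8 nm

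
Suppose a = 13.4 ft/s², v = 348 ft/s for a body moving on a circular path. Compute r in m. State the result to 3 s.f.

2750 m

Rearranging a = v²/r for r: r = v²/a.
a = 13.4 ft/s² = 4.084 m/s²; v = 348 ft/s = 106.1 m/s.
r = 2755 m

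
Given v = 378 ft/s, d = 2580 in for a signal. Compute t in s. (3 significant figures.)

0.569 s

Rearranging v = d/t for t: t = d/v.
v = 378 ft/s = 115.2 m/s; d = 2580 in = 65.53 m.
t = 0.5688 s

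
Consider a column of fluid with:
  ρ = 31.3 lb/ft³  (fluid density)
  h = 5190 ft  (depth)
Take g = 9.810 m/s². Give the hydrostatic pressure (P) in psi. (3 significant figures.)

Directly: P = ρgh.
ρ = 31.3 lb/ft³ = 501.4 kg/m³; h = 5190 ft = 1582 m; g = 9.810 m/s².
P = 7.781×10^6 Pa
7.781×10^6 Pa × (1 psi / 6895 Pa) = 1128 psi

1130 psi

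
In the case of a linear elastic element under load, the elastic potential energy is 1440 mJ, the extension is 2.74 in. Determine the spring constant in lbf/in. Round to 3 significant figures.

3.40 lbf/in

Rearranging U = ½k·x² for k: k = 2U/x².
U = 1440 mJ = 1.440 J; x = 2.74 in = 0.06960 m.
k = 594.6 N/m
594.6 N/m × (1 lbf/in / 175.1 N/m) = 3.395 lbf/in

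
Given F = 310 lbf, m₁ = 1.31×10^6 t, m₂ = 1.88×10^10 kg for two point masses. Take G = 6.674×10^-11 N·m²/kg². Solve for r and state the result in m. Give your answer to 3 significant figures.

1090 m

From Newton's law of gravitation: r = √(G·m₁m₂/F).
F = 310 lbf = 1379 N; m₁ = 1.31×10^6 t = 1.310×10^9 kg; m₂ = 1.88×10^10 kg; G = 6.674×10^-11 N·m²/kg².
r = 1092 m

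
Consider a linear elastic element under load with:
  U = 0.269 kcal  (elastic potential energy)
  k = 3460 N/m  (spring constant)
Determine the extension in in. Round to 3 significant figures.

31.8 in

Rearranging: x = √(2U/k).
U = 0.269 kcal = 1125 J; k = 3460 N/m.
x = 0.8066 m
0.8066 m × (1 in / 0.02540 m) = 31.76 in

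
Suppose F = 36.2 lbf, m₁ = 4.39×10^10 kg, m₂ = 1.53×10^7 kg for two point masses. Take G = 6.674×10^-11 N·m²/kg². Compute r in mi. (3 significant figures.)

0.328 mi

From Newton's law of gravitation: r = √(G·m₁m₂/F).
F = 36.2 lbf = 161.0 N; m₁ = 4.39×10^10 kg; m₂ = 1.53×10^7 kg; G = 6.674×10^-11 N·m²/kg².
r = 527.6 m
527.6 m × (1 mi / 1609 m) = 0.3278 mi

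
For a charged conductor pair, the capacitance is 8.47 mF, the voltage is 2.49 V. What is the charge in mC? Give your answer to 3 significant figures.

21.1 mC

Rearranging: Q = CV.
C = 8.47 mF = 0.008470 F; V = 2.49 V.
Q = 0.02109 C
0.02109 C × (1 mC / 0.001000 C) = 21.09 mC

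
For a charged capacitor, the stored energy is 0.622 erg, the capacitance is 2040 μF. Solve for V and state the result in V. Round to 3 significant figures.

Rearranging E = ½C·V² for V: V = √(2E/C).
E = 0.622 erg = 6.220×10^-8 J; C = 2040 μF = 0.002040 F.
V = 0.007809 V

0.00781 V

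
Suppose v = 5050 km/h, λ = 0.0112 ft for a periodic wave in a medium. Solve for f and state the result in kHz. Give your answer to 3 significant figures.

Solving v = f·λ for f: f = v/λ.
v = 5050 km/h = 1403 m/s; λ = 0.0112 ft = 0.003414 m.
f = 4.109×10^5 Hz
4.109×10^5 Hz × (1 kHz / 1000 Hz) = 410.9 kHz

411 kHz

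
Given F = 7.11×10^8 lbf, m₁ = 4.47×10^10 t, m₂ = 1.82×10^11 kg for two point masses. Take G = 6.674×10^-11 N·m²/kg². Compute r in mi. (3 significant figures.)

Rearranging: r = √(G·m₁m₂/F).
F = 7.11×10^8 lbf = 3.163×10^9 N; m₁ = 4.47×10^10 t = 4.470×10^13 kg; m₂ = 1.82×10^11 kg; G = 6.674×10^-11 N·m²/kg².
r = 414.3 m
414.3 m × (1 mi / 1609 m) = 0.2575 mi

0.257 mi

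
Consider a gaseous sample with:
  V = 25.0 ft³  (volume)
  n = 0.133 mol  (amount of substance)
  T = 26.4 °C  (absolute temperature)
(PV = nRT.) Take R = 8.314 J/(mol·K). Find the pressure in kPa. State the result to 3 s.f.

Directly: P = nRT/V.
V = 25.0 ft³ = 0.7079 m³; n = 0.133 mol; T = 26.4 °C = 299.5 K; R = 8.314 J/(mol·K).
P = 467.9 Pa  (the unit combination reduces to kg/(m·s²) = Pa)
467.9 Pa × (1 kPa / 1000 Pa) = 0.4679 kPa

0.468 kPa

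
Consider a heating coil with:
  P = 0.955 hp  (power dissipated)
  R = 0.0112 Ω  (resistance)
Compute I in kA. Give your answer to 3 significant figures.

Solving P = I²R for I: I = √(P/R).
P = 0.955 hp = 712.1 W; R = 0.0112 Ω.
I = 252.2 A
252.2 A × (1 kA / 1000 A) = 0.2522 kA

0.252 kA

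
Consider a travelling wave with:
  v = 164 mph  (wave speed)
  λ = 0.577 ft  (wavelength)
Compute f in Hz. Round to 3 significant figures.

Solving v = f·λ for f: f = v/λ.
v = 164 mph = 73.31 m/s; λ = 0.577 ft = 0.1759 m.
f = 416.9 Hz

417 Hz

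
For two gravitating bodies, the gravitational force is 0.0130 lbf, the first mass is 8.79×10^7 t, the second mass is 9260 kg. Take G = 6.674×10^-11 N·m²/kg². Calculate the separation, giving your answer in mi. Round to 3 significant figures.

Rearranging: r = √(G·m₁m₂/F).
F = 0.0130 lbf = 0.05783 N; m₁ = 8.79×10^7 t = 8.790×10^10 kg; m₂ = 9260 kg; G = 6.674×10^-11 N·m²/kg².
r = 969.2 m
969.2 m × (1 mi / 1609 m) = 0.6023 mi

0.602 mi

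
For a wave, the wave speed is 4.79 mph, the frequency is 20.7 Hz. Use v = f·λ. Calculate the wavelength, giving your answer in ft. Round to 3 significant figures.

0.339 ft

Solving v = f·λ for λ: λ = v/f.
v = 4.79 mph = 2.141 m/s; f = 20.7 Hz.
λ = 0.1034 m
0.1034 m × (1 ft / 0.3048 m) = 0.3394 ft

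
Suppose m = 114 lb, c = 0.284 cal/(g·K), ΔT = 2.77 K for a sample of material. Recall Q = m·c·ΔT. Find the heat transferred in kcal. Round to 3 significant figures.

Q is given directly by: Q = mcΔT.
m = 114 lb = 51.71 kg; c = 0.284 cal/(g·K) = 1188 J/(kg·K); ΔT = 2.77 K.
Q = 1.702×10^5 J  (the unit combination reduces to kg·m²/s² = J)
1.702×10^5 J × (1 kcal / 4184 J) = 40.68 kcal

40.7 kcal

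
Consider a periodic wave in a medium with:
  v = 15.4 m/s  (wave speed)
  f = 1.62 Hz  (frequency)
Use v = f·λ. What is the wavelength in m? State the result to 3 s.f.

9.51 m

Solving v = f·λ for λ: λ = v/f.
v = 15.4 m/s; f = 1.62 Hz.
λ = 9.506 m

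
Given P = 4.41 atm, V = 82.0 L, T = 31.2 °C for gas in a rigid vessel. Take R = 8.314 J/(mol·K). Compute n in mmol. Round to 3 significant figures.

From the ideal-gas law: n = PV/(RT).
P = 4.41 atm = 4.468×10^5 Pa; V = 82.0 L = 0.08200 m³; T = 31.2 °C = 304.3 K; R = 8.314 J/(mol·K).
n = 14.48 mol
14.48 mol × (1 mmol / 0.001000 mol) = 14481 mmol

14500 mmol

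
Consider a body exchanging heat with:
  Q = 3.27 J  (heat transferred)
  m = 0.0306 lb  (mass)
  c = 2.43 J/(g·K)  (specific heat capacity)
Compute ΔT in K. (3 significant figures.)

Rearranging Q = m·c·ΔT for ΔT: ΔT = Q/(m·c).
Q = 3.27 J; m = 0.0306 lb = 0.01388 kg; c = 2.43 J/(g·K) = 2430 J/(kg·K).
ΔT = 0.09695 K

0.0970 K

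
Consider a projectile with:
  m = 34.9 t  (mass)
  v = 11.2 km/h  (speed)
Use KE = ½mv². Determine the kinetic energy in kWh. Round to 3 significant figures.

0.0469 kWh

Directly: KE = ½mv².
m = 34.9 t = 34900 kg; v = 11.2 km/h = 3.111 m/s.
KE = 1.689×10^5 J  (the unit combination reduces to kg·m²/s² = J)
1.689×10^5 J × (1 kWh / 3.600×10^6 J) = 0.04692 kWh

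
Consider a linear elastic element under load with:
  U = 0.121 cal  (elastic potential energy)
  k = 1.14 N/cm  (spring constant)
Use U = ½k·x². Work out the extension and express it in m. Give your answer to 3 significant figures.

Rearranging: x = √(2U/k).
U = 0.121 cal = 0.5063 J; k = 1.14 N/cm = 114.0 N/m.
x = 0.09424 m

0.0942 m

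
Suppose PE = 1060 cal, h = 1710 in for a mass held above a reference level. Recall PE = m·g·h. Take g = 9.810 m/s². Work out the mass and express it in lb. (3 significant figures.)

22.9 lb

Rearranging PE = m·g·h for m: m = PE/(g·h).
PE = 1060 cal = 4435 J; h = 1710 in = 43.43 m; g = 9.810 m/s².
m = 10.41 kg
10.41 kg × (1 lb / 0.4536 kg) = 22.95 lb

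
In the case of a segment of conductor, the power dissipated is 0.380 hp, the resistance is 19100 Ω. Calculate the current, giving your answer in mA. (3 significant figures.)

Solving P = I²R for I: I = √(P/R).
P = 0.380 hp = 283.4 W; R = 19100 Ω.
I = 0.1218 A
0.1218 A × (1 mA / 0.001000 A) = 121.8 mA

122 mA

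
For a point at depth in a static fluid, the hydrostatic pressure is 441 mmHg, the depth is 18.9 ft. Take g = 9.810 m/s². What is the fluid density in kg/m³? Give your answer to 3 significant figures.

1040 kg/m³

Solving P = ρ·g·h for ρ: ρ = P/(g·h).
P = 441 mmHg = 58795 Pa; h = 18.9 ft = 5.761 m; g = 9.810 m/s².
ρ = 1040 kg/m³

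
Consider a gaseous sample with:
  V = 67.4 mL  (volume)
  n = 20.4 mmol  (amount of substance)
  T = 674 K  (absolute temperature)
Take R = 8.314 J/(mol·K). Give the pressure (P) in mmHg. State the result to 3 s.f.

12700 mmHg

Directly: P = nRT/V.
V = 67.4 mL = 6.740×10^-5 m³; n = 20.4 mmol = 0.02040 mol; T = 674 K; R = 8.314 J/(mol·K).
P = 1.696×10^6 Pa  (the unit combination reduces to kg/(m·s²) = Pa)
1.696×10^6 Pa × (1 mmHg / 133.3 Pa) = 12722 mmHg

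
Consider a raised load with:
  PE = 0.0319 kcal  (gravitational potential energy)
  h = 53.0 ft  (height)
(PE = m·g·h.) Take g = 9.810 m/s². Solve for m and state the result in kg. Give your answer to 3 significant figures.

0.842 kg

Rearranging PE = m·g·h for m: m = PE/(g·h).
PE = 0.0319 kcal = 133.5 J; h = 53.0 ft = 16.15 m; g = 9.810 m/s².
m = 0.8422 kg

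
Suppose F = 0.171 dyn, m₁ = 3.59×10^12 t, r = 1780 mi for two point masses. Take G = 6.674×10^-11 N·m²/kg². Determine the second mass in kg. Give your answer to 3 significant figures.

From Newton's law of gravitation: m₂ = F·r²/(G·m₁).
F = 0.171 dyn = 1.710×10^-6 N; m₁ = 3.59×10^12 t = 3.590×10^15 kg; r = 1780 mi = 2.865×10^6 m; G = 6.674×10^-11 N·m²/kg².
m₂ = 58.57 kg

58.6 kg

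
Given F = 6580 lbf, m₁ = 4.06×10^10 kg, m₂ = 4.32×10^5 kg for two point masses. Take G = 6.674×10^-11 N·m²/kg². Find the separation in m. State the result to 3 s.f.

From Newton's law of gravitation: r = √(G·m₁m₂/F).
F = 6580 lbf = 29269 N; m₁ = 4.06×10^10 kg; m₂ = 4.32×10^5 kg; G = 6.674×10^-11 N·m²/kg².
r = 6.324 m

6.32 m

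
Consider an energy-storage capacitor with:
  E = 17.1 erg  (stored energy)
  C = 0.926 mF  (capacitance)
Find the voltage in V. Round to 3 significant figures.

0.0608 V

Rearranging E = ½C·V² for V: V = √(2E/C).
E = 17.1 erg = 1.710×10^-6 J; C = 0.926 mF = 9.260×10^-4 F.
V = 0.06077 V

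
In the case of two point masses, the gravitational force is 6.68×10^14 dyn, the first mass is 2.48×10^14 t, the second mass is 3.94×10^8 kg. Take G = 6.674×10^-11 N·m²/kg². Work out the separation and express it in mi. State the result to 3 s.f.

From Newton's law of gravitation: r = √(G·m₁m₂/F).
F = 6.68×10^14 dyn = 6.680×10^9 N; m₁ = 2.48×10^14 t = 2.480×10^17 kg; m₂ = 3.94×10^8 kg; G = 6.674×10^-11 N·m²/kg².
r = 988.0 m
988.0 m × (1 mi / 1609 m) = 0.6139 mi

0.614 mi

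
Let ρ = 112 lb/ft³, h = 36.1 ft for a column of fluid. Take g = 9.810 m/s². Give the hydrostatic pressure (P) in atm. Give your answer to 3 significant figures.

1.91 atm

Directly: P = ρgh.
ρ = 112 lb/ft³ = 1794 kg/m³; h = 36.1 ft = 11.00 m; g = 9.810 m/s².
P = 1.937×10^5 Pa  (the unit combination reduces to kg/(m·s²) = Pa)
1.937×10^5 Pa × (1 atm / 1.013×10^5 Pa) = 1.911 atm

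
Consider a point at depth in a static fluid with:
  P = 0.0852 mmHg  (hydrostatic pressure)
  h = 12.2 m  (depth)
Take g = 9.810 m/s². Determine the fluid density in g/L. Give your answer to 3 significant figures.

Solving P = ρ·g·h for ρ: ρ = P/(g·h).
P = 0.0852 mmHg = 11.36 Pa; h = 12.2 m; g = 9.810 m/s².
ρ = 0.09491 kg/m³
Since 1 g/L = 1 kg/m³, 0.09491 g/L.

0.0949 g/L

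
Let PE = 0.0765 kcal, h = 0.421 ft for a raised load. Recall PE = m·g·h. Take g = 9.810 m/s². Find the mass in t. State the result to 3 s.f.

0.254 t

Rearranging PE = m·g·h for m: m = PE/(g·h).
PE = 0.0765 kcal = 320.1 J; h = 0.421 ft = 0.1283 m; g = 9.810 m/s².
m = 254.3 kg
254.3 kg × (1 t / 1000 kg) = 0.2543 t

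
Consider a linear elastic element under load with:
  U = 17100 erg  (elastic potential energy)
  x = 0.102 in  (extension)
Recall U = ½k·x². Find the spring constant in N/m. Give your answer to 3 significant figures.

Rearranging U = ½k·x² for k: k = 2U/x².
U = 17100 erg = 0.001710 J; x = 0.102 in = 0.002591 m.
k = 509.5 N/m

510 N/m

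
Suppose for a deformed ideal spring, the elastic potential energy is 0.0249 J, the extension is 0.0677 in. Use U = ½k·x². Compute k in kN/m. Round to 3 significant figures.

16.8 kN/m

Solving U = ½k·x² for k: k = 2U/x².
U = 0.0249 J; x = 0.0677 in = 0.001720 m.
k = 16842 N/m
16842 N/m × (1 kN/m / 1000 N/m) = 16.84 kN/m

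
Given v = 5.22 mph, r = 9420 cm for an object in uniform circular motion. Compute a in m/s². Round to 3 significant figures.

0.0578 m/s²

a is given directly by: a = v²/r.
v = 5.22 mph = 2.334 m/s; r = 9420 cm = 94.20 m.
a = 0.05781 m/s²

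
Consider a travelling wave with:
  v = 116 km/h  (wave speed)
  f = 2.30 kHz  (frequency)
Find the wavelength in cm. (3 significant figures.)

Rearranging v = f·λ for λ: λ = v/f.
v = 116 km/h = 32.22 m/s; f = 2.30 kHz = 2300 Hz.
λ = 0.01401 m
0.01401 m × (1 cm / 0.01000 m) = 1.401 cm

1.40 cm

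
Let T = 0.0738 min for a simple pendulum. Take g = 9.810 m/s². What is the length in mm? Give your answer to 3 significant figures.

Rearranging T = 2π√(L/g) for L: L = g·(T/2π)².
T = 0.0738 min = 4.428 s; g = 9.810 m/s².
L = 4.872 m
4.872 m × (1 mm / 0.001000 m) = 4872 mm

4870 mm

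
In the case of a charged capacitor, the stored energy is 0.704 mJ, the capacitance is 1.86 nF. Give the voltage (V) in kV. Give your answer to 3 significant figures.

Rearranging: V = √(2E/C).
E = 0.704 mJ = 7.040×10^-4 J; C = 1.86 nF = 1.860×10^-9 F.
V = 870.1 V
870.1 V × (1 kV / 1000 V) = 0.8701 kV

0.870 kV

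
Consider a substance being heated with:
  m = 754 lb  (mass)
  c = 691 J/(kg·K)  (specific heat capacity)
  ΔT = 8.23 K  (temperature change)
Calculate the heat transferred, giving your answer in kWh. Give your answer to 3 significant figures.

0.540 kWh

Q is given directly by: Q = mcΔT.
m = 754 lb = 342.0 kg; c = 691 J/(kg·K); ΔT = 8.23 K.
Q = 1.945×10^6 J
1.945×10^6 J × (1 kWh / 3.600×10^6 J) = 0.5403 kWh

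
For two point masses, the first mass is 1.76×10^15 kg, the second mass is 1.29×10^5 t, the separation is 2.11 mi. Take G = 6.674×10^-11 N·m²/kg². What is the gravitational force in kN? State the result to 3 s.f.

From Newton's law of gravitation: F = Gm₁m₂/r².
m₁ = 1.76×10^15 kg; m₂ = 1.29×10^5 t = 1.290×10^8 kg; r = 2.11 mi = 3396 m; G = 6.674×10^-11 N·m²/kg².
F = 1.314×10^6 N
1.314×10^6 N × (1 kN / 1000 N) = 1314 kN

1310 kN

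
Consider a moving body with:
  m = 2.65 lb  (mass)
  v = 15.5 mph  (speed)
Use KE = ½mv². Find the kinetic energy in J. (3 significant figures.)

28.9 J

Directly: KE = ½mv².
m = 2.65 lb = 1.202 kg; v = 15.5 mph = 6.929 m/s.
KE = 28.86 J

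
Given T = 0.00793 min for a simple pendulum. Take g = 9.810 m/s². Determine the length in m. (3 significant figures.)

Solving T = 2π√(L/g) for L: L = g·(T/2π)².
T = 0.00793 min = 0.4758 s; g = 9.810 m/s².
L = 0.05625 m

0.0563 m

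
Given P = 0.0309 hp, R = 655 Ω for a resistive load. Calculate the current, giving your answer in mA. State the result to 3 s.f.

Rearranging P = I²R for I: I = √(P/R).
P = 0.0309 hp = 23.04 W; R = 655 Ω.
I = 0.1876 A
0.1876 A × (1 mA / 0.001000 A) = 187.6 mA

188 mA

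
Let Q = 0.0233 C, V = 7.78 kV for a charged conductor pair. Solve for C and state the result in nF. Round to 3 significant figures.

Directly: C = Q/V.
Q = 0.0233 C; V = 7.78 kV = 7780 V.
C = 2.995×10^-6 F
2.995×10^-6 F × (1 nF / 1.000×10^-9 F) = 2995 nF

2990 nF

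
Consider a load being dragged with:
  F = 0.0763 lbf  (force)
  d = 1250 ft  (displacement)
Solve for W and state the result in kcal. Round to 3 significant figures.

W is given directly by: W = F·d.
F = 0.0763 lbf = 0.3394 N; d = 1250 ft = 381.0 m.
W = 129.3 J
129.3 J × (1 kcal / 4184 J) = 0.03091 kcal

0.0309 kcal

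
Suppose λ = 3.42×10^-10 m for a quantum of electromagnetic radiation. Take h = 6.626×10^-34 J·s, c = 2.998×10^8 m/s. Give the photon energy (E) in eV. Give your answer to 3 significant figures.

3630 eV

Directly: E = hc/λ.
λ = 3.42×10^-10 m; h = 6.626×10^-34 J·s; c = 2.998×10^8 m/s.
E = 5.808×10^-16 J
5.808×10^-16 J × (1 eV / 1.602×10^-19 J) = 3625 eV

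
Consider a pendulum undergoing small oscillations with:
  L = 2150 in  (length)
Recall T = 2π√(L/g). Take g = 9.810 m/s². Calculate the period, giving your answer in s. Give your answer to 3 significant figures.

14.8 s

T is given directly by: T = 2π√(L/g).
L = 2150 in = 54.61 m; g = 9.810 m/s².
T = 14.82 s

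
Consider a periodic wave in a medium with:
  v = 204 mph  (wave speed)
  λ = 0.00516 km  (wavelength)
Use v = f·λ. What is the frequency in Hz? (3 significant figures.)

17.7 Hz

Solving v = f·λ for f: f = v/λ.
v = 204 mph = 91.20 m/s; λ = 0.00516 km = 5.160 m.
f = 17.67 Hz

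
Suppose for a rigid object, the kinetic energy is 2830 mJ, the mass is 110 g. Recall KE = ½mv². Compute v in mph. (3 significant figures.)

Rearranging: v = √(2·KE/m).
KE = 2830 mJ = 2.830 J; m = 110 g = 0.1100 kg.
v = 7.173 m/s
7.173 m/s × (1 mph / 0.4470 m/s) = 16.05 mph

16.0 mph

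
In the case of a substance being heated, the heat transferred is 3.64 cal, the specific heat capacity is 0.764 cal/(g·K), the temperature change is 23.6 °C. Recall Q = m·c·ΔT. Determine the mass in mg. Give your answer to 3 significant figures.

Rearranging: m = Q/(c·ΔT).
Q = 3.64 cal = 15.23 J; c = 0.764 cal/(g·K) = 3197 J/(kg·K); ΔT = 23.6 °C = 23.60 K.
m = 2.019×10^-4 kg
2.019×10^-4 kg × (1 mg / 1.000×10^-6 kg) = 201.9 mg

202 mg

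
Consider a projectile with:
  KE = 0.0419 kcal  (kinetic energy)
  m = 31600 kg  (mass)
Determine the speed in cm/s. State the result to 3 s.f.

10.5 cm/s

Solving KE = ½mv² for v: v = √(2·KE/m).
KE = 0.0419 kcal = 175.3 J; m = 31600 kg.
v = 0.1053 m/s
0.1053 m/s × (1 cm/s / 0.01000 m/s) = 10.53 cm/s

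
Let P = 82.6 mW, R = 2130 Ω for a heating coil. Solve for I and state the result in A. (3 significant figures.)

Solving P = I²R for I: I = √(P/R).
P = 82.6 mW = 0.08260 W; R = 2130 Ω.
I = 0.006227 A

0.00623 A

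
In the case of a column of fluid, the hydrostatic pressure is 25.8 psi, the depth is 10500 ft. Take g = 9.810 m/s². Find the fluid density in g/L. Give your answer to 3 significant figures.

5.67 g/L

Solving P = ρ·g·h for ρ: ρ = P/(g·h).
P = 25.8 psi = 1.779×10^5 Pa; h = 10500 ft = 3200 m; g = 9.810 m/s².
ρ = 5.666 kg/m³
Since 1 g/L = 1 kg/m³, 5.666 g/L.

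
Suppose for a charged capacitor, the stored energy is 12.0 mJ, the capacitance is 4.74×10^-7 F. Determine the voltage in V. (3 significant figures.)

Rearranging E = ½C·V² for V: V = √(2E/C).
E = 12.0 mJ = 0.01200 J; C = 4.74×10^-7 F.
V = 225.0 V  (the unit combination reduces to kg·m²/(A·s³) = V)

225 V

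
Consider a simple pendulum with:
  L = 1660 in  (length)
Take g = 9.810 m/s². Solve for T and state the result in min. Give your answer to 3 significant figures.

T is given directly by: T = 2π√(L/g).
L = 1660 in = 42.16 m; g = 9.810 m/s².
T = 13.03 s
13.03 s × (1 min / 60.00 s) = 0.2171 min

0.217 min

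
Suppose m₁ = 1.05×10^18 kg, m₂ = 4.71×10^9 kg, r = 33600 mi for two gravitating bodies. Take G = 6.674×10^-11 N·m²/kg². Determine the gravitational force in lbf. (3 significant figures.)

25.4 lbf

From Newton's law of gravitation: F = Gm₁m₂/r².
m₁ = 1.05×10^18 kg; m₂ = 4.71×10^9 kg; r = 33600 mi = 5.407×10^7 m; G = 6.674×10^-11 N·m²/kg².
F = 112.9 N
112.9 N × (1 lbf / 4.448 N) = 25.38 lbf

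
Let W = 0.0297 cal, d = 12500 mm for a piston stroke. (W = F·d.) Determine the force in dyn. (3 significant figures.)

994 dyn

Rearranging W = F·d for F: F = W/d.
W = 0.0297 cal = 0.1243 J; d = 12500 mm = 12.50 m.
F = 0.009941 N
0.009941 N × (1 dyn / 1.000×10^-5 N) = 994.1 dyn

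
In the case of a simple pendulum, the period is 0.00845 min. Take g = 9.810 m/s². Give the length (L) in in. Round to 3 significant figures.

2.51 in

Rearranging: L = g·(T/2π)².
T = 0.00845 min = 0.5070 s; g = 9.810 m/s².
L = 0.06387 m
0.06387 m × (1 in / 0.02540 m) = 2.515 in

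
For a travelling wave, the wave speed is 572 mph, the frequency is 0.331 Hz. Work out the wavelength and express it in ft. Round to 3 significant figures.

Rearranging v = f·λ for λ: λ = v/f.
v = 572 mph = 255.7 m/s; f = 0.331 Hz.
λ = 772.5 m
772.5 m × (1 ft / 0.3048 m) = 2535 ft

2530 ft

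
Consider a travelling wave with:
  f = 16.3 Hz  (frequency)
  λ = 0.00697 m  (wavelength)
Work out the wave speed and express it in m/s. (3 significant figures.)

Directly: v = fλ.
f = 16.3 Hz; λ = 0.00697 m.
v = 0.1136 m/s

0.114 m/s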